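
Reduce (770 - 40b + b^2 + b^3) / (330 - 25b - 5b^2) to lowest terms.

By polynomial division,
  b^3 + b^2 - 40b + 770 = (-(1/5)b + 4/5)(-5b^2 - 25b + 330) + (46b + 506)
  -5b^2 - 25b + 330 = (-(5/46)b + 15/23)(46b + 506) + (0)
Last nonzero remainder: 46b + 506. Dividing through by 46 gives the monic gcd b + 11.
Cancel b + 11 from numerator and denominator to get the reduced form.

(-70 + 10b - b^2)/(-30 + 5b)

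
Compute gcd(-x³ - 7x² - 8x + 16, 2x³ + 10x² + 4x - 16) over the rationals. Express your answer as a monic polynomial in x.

Apply the Euclidean algorithm:
  -x³ - 7x² - 8x + 16 = (-1/2)(2x³ + 10x² + 4x - 16) + (-2x² - 6x + 8)
  2x³ + 10x² + 4x - 16 = (-x - 2)(-2x² - 6x + 8) + (0)
Last nonzero remainder: -2x² - 6x + 8. Dividing through by -2 gives the monic gcd x² + 3x - 4.

x² + 3x - 4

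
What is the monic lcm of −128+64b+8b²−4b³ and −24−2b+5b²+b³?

Euclidean algorithm in ℚ[b]:
  −4b³+8b²+64b−128 = (−4)(b³+5b²−2b−24) + (28b²+56b−224)
  b³+5b²−2b−24 = ((1/28)b+3/28)(28b²+56b−224) + (0)
Last nonzero remainder: 28b²+56b−224. Dividing through by 28 gives the monic gcd b²+2b−8.
Then lcm(f, g) = f·g / gcd(f, g); expanding and making the result monic gives the answer.

96−16b−22b²+b³+b⁴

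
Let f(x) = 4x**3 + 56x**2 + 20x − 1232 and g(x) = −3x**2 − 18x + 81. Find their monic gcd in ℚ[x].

By polynomial division,
  4x**3 + 56x**2 + 20x − 1232 = (−(4/3)x − 32/3)(−3x**2 − 18x + 81) + (−64x − 368)
  −3x**2 − 18x + 81 = ((3/64)x + 3/256)(−64x − 368) + (1365/16)
  −64x − 368 = (−(1024/1365)x − 5888/1365)(1365/16) + (0)
The last nonzero remainder is the constant 1365/16, so the polynomials are coprime and gcd = 1.

1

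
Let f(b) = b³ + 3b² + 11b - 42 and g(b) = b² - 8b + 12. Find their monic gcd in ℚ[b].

Euclidean algorithm in ℚ[b]:
  b³ + 3b² + 11b - 42 = (b + 11)(b² - 8b + 12) + (87b - 174)
  b² - 8b + 12 = ((1/87)b - 2/29)(87b - 174) + (0)
Last nonzero remainder: 87b - 174. Dividing through by 87 gives the monic gcd b - 2.

b - 2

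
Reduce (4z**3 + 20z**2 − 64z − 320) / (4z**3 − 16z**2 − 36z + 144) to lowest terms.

Apply the Euclidean algorithm:
  4z**3 + 20z**2 − 64z − 320 = (4z**3 − 16z**2 − 36z + 144) + (36z**2 − 28z − 464)
  4z**3 − 16z**2 − 36z + 144 = ((1/9)z − 29/81)(36z**2 − 28z − 464) + ((448/81)z − 1792/81)
  36z**2 − 28z − 464 = ((729/112)z + 2349/112)((448/81)z − 1792/81) + (0)
Last nonzero remainder: (448/81)z − 1792/81. Dividing through by 448/81 gives the monic gcd z − 4.
Cancel z − 4 from numerator and denominator to get the reduced form.

(z**2 + 9z + 20)/(z**2 − 9)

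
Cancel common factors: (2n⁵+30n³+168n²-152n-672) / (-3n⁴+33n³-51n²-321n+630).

(-2n³+2n²-44n-112)/(3n²-36n+105)

By polynomial division,
  2n⁵+30n³+168n²-152n-672 = (-(2/3)n-22/3)(-3n⁴+33n³-51n²-321n+630) + (238n³-420n²-2086n+3948)
  -3n⁴+33n³-51n²-321n+630 = (-(3/238)n+471/4046)(238n³-420n²-2086n+3948) + (-(8208/289)n²-(8208/289)n+49248/289)
  238n³-420n²-2086n+3948 = (-(34391/4104)n+95081/4104)(-(8208/289)n²-(8208/289)n+49248/289) + (0)
Last nonzero remainder: -(8208/289)n²-(8208/289)n+49248/289. Dividing through by -8208/289 gives the monic gcd n²+n-6.
Cancel n²+n-6 from numerator and denominator to get the reduced form.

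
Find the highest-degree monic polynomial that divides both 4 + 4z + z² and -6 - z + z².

Repeated division with remainder:
  z² + 4z + 4 = (z² - z - 6) + (5z + 10)
  z² - z - 6 = ((1/5)z - 3/5)(5z + 10) + (0)
Last nonzero remainder: 5z + 10. Dividing through by 5 gives the monic gcd z + 2.

2 + z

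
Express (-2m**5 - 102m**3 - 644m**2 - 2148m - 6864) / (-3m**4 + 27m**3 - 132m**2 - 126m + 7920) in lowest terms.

(2m**3 + 12m**2 + 42m + 104)/(3m**2 - 9m - 120)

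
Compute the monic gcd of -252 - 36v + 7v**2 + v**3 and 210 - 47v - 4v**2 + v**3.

Apply the Euclidean algorithm:
  v**3 + 7v**2 - 36v - 252 = (v**3 - 4v**2 - 47v + 210) + (11v**2 + 11v - 462)
  v**3 - 4v**2 - 47v + 210 = ((1/11)v - 5/11)(11v**2 + 11v - 462) + (0)
Last nonzero remainder: 11v**2 + 11v - 462. Dividing through by 11 gives the monic gcd v**2 + v - 42.

-42 + v + v**2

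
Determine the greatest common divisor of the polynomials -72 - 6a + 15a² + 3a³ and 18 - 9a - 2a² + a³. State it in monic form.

By polynomial division,
  3a³ + 15a² - 6a - 72 = (3)(a³ - 2a² - 9a + 18) + (21a² + 21a - 126)
  a³ - 2a² - 9a + 18 = ((1/21)a - 1/7)(21a² + 21a - 126) + (0)
Last nonzero remainder: 21a² + 21a - 126. Dividing through by 21 gives the monic gcd a² + a - 6.

-6 + a + a²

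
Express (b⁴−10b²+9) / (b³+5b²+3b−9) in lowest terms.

(b²−2b−3)/(b+3)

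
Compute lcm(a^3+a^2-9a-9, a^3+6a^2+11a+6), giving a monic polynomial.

Euclidean algorithm in ℚ[a]:
  a^3+a^2-9a-9 = (a^3+6a^2+11a+6) + (-5a^2-20a-15)
  a^3+6a^2+11a+6 = (-(1/5)a-2/5)(-5a^2-20a-15) + (0)
Last nonzero remainder: -5a^2-20a-15. Dividing through by -5 gives the monic gcd a^2+4a+3.
Then lcm(f, g) = f·g / gcd(f, g); expanding and making the result monic gives the answer.

a^4+3a^3-7a^2-27a-18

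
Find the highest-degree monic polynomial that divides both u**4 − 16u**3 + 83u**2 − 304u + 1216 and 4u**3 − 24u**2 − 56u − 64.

Repeated division with remainder:
  u**4 − 16u**3 + 83u**2 − 304u + 1216 = ((1/4)u − 5/2)(4u**3 − 24u**2 − 56u − 64) + (37u**2 − 428u + 1056)
  4u**3 − 24u**2 − 56u − 64 = ((4/37)u + 824/1369)(37u**2 − 428u + 1056) + ((119720/1369)u − 957760/1369)
  37u**2 − 428u + 1056 = ((50653/119720)u − 45177/29930)((119720/1369)u − 957760/1369) + (0)
Last nonzero remainder: (119720/1369)u − 957760/1369. Dividing through by 119720/1369 gives the monic gcd u − 8.

u − 8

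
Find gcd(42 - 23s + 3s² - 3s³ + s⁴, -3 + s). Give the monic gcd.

-3 + s

Apply the Euclidean algorithm:
  s⁴ - 3s³ + 3s² - 23s + 42 = (s³ + 3s - 14)(s - 3) + (0)
The last nonzero remainder s - 3 is already monic.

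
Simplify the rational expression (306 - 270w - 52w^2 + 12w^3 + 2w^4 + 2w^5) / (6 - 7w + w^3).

(-102 + 22w - 2w^2 + 2w^3)/(-2 + w)

By polynomial division,
  2w^5 + 2w^4 + 12w^3 - 52w^2 - 270w + 306 = (2w^2 + 2w + 26)(w^3 - 7w + 6) + (-50w^2 - 100w + 150)
  w^3 - 7w + 6 = (-(1/50)w + 1/25)(-50w^2 - 100w + 150) + (0)
Last nonzero remainder: -50w^2 - 100w + 150. Dividing through by -50 gives the monic gcd w^2 + 2w - 3.
Cancel w^2 + 2w - 3 from numerator and denominator to get the reduced form.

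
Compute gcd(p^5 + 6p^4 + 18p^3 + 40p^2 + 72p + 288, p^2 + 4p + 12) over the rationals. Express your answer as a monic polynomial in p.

p^2 + 4p + 12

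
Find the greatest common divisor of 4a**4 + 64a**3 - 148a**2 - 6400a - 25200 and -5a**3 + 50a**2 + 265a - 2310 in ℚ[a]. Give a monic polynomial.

Euclidean algorithm in ℚ[a]:
  4a**4 + 64a**3 - 148a**2 - 6400a - 25200 = (-(4/5)a - 104/5)(-5a**3 + 50a**2 + 265a - 2310) + (1104a**2 - 2736a - 73248)
  -5a**3 + 50a**2 + 265a - 2310 = (-(5/1104)a + 865/25392)(1104a**2 - 2736a - 73248) + ((14000/529)a + 98000/529)
  1104a**2 - 2736a - 73248 = ((36501/875)a - 345966/875)((14000/529)a + 98000/529) + (0)
Last nonzero remainder: (14000/529)a + 98000/529. Dividing through by 14000/529 gives the monic gcd a + 7.

a + 7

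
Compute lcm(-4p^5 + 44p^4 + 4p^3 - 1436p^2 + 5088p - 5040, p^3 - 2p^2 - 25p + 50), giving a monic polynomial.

Apply the Euclidean algorithm:
  -4p^5 + 44p^4 + 4p^3 - 1436p^2 + 5088p - 5040 = (-4p^2 + 36p - 24)(p^3 - 2p^2 - 25p + 50) + (-384p^2 + 2688p - 3840)
  p^3 - 2p^2 - 25p + 50 = (-(1/384)p - 5/384)(-384p^2 + 2688p - 3840) + (0)
Last nonzero remainder: -384p^2 + 2688p - 3840. Dividing through by -384 gives the monic gcd p^2 - 7p + 10.
Then lcm(f, g) = f·g / gcd(f, g); expanding and making the result monic gives the answer.

p^6 - 6p^5 - 56p^4 + 354p^3 + 523p^2 - 5100p + 6300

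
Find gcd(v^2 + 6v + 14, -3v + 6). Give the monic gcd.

1

Euclidean algorithm in ℚ[v]:
  v^2 + 6v + 14 = (-(1/3)v - 8/3)(-3v + 6) + (30)
  -3v + 6 = (-(1/10)v + 1/5)(30) + (0)
The last nonzero remainder is the constant 30, so the polynomials are coprime and gcd = 1.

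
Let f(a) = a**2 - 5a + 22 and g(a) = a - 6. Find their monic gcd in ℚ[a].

1

By polynomial division,
  a**2 - 5a + 22 = (a + 1)(a - 6) + (28)
  a - 6 = ((1/28)a - 3/14)(28) + (0)
The last nonzero remainder is the constant 28, so the polynomials are coprime and gcd = 1.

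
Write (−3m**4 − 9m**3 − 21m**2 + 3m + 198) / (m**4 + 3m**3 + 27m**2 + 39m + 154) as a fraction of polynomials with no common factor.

(−3m**2 − 3m + 18)/(m**2 + m + 14)

Repeated division with remainder:
  −3m**4 − 9m**3 − 21m**2 + 3m + 198 = (−3)(m**4 + 3m**3 + 27m**2 + 39m + 154) + (60m**2 + 120m + 660)
  m**4 + 3m**3 + 27m**2 + 39m + 154 = ((1/60)m**2 + (1/60)m + 7/30)(60m**2 + 120m + 660) + (0)
Last nonzero remainder: 60m**2 + 120m + 660. Dividing through by 60 gives the monic gcd m**2 + 2m + 11.
Cancel m**2 + 2m + 11 from numerator and denominator to get the reduced form.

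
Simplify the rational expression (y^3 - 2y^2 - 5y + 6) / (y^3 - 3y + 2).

Repeated division with remainder:
  y^3 - 2y^2 - 5y + 6 = (y^3 - 3y + 2) + (-2y^2 - 2y + 4)
  y^3 - 3y + 2 = (-(1/2)y + 1/2)(-2y^2 - 2y + 4) + (0)
Last nonzero remainder: -2y^2 - 2y + 4. Dividing through by -2 gives the monic gcd y^2 + y - 2.
Cancel y^2 + y - 2 from numerator and denominator to get the reduced form.

(y - 3)/(y - 1)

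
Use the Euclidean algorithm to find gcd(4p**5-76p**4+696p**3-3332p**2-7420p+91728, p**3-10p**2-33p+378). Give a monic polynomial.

Euclidean algorithm in ℚ[p]:
  4p**5-76p**4+696p**3-3332p**2-7420p+91728 = (4p**2-36p+468)(p**3-10p**2-33p+378) + (-1352p**2+21632p-85176)
  p**3-10p**2-33p+378 = (-(1/1352)p-3/676)(-1352p**2+21632p-85176) + (0)
Last nonzero remainder: -1352p**2+21632p-85176. Dividing through by -1352 gives the monic gcd p**2-16p+63.

p**2-16p+63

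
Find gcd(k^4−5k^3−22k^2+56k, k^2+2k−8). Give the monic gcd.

Repeated division with remainder:
  k^4−5k^3−22k^2+56k = (k^2−7k)(k^2+2k−8) + (0)
The last nonzero remainder k^2+2k−8 is already monic.

k^2+2k−8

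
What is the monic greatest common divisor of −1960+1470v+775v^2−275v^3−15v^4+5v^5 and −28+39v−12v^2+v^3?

Apply the Euclidean algorithm:
  5v^5−15v^4−275v^3+775v^2+1470v−1960 = (5v^2+45v+70)(v^3−12v^2+39v−28) + (0)
The last nonzero remainder v^3−12v^2+39v−28 is already monic.

−28+39v−12v^2+v^3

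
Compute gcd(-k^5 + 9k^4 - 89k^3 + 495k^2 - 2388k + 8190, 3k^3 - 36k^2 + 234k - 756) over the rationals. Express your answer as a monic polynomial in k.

Repeated division with remainder:
  -k^5 + 9k^4 - 89k^3 + 495k^2 - 2388k + 8190 = (-(1/3)k^2 - k - 47/3)(3k^3 - 36k^2 + 234k - 756) + (-87k^2 + 522k - 3654)
  3k^3 - 36k^2 + 234k - 756 = (-(1/29)k + 6/29)(-87k^2 + 522k - 3654) + (0)
Last nonzero remainder: -87k^2 + 522k - 3654. Dividing through by -87 gives the monic gcd k^2 - 6k + 42.

k^2 - 6k + 42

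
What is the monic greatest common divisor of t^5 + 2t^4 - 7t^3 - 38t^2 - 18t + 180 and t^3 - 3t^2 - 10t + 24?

Euclidean algorithm in ℚ[t]:
  t^5 + 2t^4 - 7t^3 - 38t^2 - 18t + 180 = (t^2 + 5t + 18)(t^3 - 3t^2 - 10t + 24) + (42t^2 + 42t - 252)
  t^3 - 3t^2 - 10t + 24 = ((1/42)t - 2/21)(42t^2 + 42t - 252) + (0)
Last nonzero remainder: 42t^2 + 42t - 252. Dividing through by 42 gives the monic gcd t^2 + t - 6.

t^2 + t - 6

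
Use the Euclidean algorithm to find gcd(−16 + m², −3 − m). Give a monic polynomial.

1

By polynomial division,
  m² − 16 = (−m + 3)(−m − 3) + (−7)
  −m − 3 = ((1/7)m + 3/7)(−7) + (0)
The last nonzero remainder is the constant −7, so the polynomials are coprime and gcd = 1.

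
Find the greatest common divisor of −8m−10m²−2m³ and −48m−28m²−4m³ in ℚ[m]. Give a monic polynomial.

4m+m²

Euclidean algorithm in ℚ[m]:
  −2m³−10m²−8m = (1/2)(−4m³−28m²−48m) + (4m²+16m)
  −4m³−28m²−48m = (−m−3)(4m²+16m) + (0)
Last nonzero remainder: 4m²+16m. Dividing through by 4 gives the monic gcd m²+4m.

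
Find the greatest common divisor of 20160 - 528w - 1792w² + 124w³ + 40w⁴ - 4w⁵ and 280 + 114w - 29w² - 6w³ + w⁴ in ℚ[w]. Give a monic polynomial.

-28 - 3w + w²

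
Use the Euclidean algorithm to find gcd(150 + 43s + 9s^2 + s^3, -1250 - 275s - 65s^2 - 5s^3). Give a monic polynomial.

Euclidean algorithm in ℚ[s]:
  s^3 + 9s^2 + 43s + 150 = (-1/5)(-5s^3 - 65s^2 - 275s - 1250) + (-4s^2 - 12s - 100)
  -5s^3 - 65s^2 - 275s - 1250 = ((5/4)s + 25/2)(-4s^2 - 12s - 100) + (0)
Last nonzero remainder: -4s^2 - 12s - 100. Dividing through by -4 gives the monic gcd s^2 + 3s + 25.

25 + 3s + s^2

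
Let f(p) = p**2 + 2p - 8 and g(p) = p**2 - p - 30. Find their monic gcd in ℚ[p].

1

Repeated division with remainder:
  p**2 + 2p - 8 = (p**2 - p - 30) + (3p + 22)
  p**2 - p - 30 = ((1/3)p - 25/9)(3p + 22) + (280/9)
  3p + 22 = ((27/280)p + 99/140)(280/9) + (0)
The last nonzero remainder is the constant 280/9, so the polynomials are coprime and gcd = 1.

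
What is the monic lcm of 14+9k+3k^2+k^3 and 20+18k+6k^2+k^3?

By polynomial division,
  k^3+3k^2+9k+14 = (k^3+6k^2+18k+20) + (-3k^2-9k-6)
  k^3+6k^2+18k+20 = (-(1/3)k-1)(-3k^2-9k-6) + (7k+14)
  -3k^2-9k-6 = (-(3/7)k-3/7)(7k+14) + (0)
Last nonzero remainder: 7k+14. Dividing through by 7 gives the monic gcd k+2.
Then lcm(f, g) = f·g / gcd(f, g); expanding and making the result monic gives the answer.

140+146k+80k^2+31k^3+7k^4+k^5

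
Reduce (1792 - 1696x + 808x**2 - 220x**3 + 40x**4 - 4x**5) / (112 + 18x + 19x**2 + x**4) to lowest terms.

(112 - 92x + 32x**2 - 4x**3)/(7 + 2x + x**2)

Repeated division with remainder:
  -4x**5 + 40x**4 - 220x**3 + 808x**2 - 1696x + 1792 = (-4x + 40)(x**4 + 19x**2 + 18x + 112) + (-144x**3 + 120x**2 - 1968x - 2688)
  x**4 + 19x**2 + 18x + 112 = (-(1/144)x - 5/864)(-144x**3 + 120x**2 - 1968x - 2688) + ((217/36)x**2 - (217/18)x + 868/9)
  -144x**3 + 120x**2 - 1968x - 2688 = (-(5184/217)x - 864/31)((217/36)x**2 - (217/18)x + 868/9) + (0)
Last nonzero remainder: (217/36)x**2 - (217/18)x + 868/9. Dividing through by 217/36 gives the monic gcd x**2 - 2x + 16.
Cancel x**2 - 2x + 16 from numerator and denominator to get the reduced form.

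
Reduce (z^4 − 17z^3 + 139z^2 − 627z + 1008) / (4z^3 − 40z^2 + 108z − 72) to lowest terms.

(z^3 − 14z^2 + 97z − 336)/(4z^2 − 28z + 24)

Euclidean algorithm in ℚ[z]:
  z^4 − 17z^3 + 139z^2 − 627z + 1008 = ((1/4)z − 7/4)(4z^3 − 40z^2 + 108z − 72) + (42z^2 − 420z + 882)
  4z^3 − 40z^2 + 108z − 72 = ((2/21)z)(42z^2 − 420z + 882) + (24z − 72)
  42z^2 − 420z + 882 = ((7/4)z − 49/4)(24z − 72) + (0)
Last nonzero remainder: 24z − 72. Dividing through by 24 gives the monic gcd z − 3.
Cancel z − 3 from numerator and denominator to get the reduced form.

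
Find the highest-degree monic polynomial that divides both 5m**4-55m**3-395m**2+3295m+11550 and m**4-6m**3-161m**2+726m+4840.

m**2-21m+110

Euclidean algorithm in ℚ[m]:
  5m**4-55m**3-395m**2+3295m+11550 = (5)(m**4-6m**3-161m**2+726m+4840) + (-25m**3+410m**2-335m-12650)
  m**4-6m**3-161m**2+726m+4840 = (-(1/25)m-52/125)(-25m**3+410m**2-335m-12650) + (-(96/25)m**2+(2016/25)m-2112/5)
  -25m**3+410m**2-335m-12650 = ((625/96)m+2875/96)(-(96/25)m**2+(2016/25)m-2112/5) + (0)
Last nonzero remainder: -(96/25)m**2+(2016/25)m-2112/5. Dividing through by -96/25 gives the monic gcd m**2-21m+110.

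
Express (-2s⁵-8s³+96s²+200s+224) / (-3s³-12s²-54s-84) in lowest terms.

(2s³-4s²-12s-16)/(3s+6)

Apply the Euclidean algorithm:
  -2s⁵-8s³+96s²+200s+224 = ((2/3)s²-(8/3)s+4/3)(-3s³-12s²-54s-84) + (24s²+48s+336)
  -3s³-12s²-54s-84 = (-(1/8)s-1/4)(24s²+48s+336) + (0)
Last nonzero remainder: 24s²+48s+336. Dividing through by 24 gives the monic gcd s²+2s+14.
Cancel s²+2s+14 from numerator and denominator to get the reduced form.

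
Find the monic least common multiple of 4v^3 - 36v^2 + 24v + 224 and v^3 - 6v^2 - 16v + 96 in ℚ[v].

Euclidean algorithm in ℚ[v]:
  4v^3 - 36v^2 + 24v + 224 = (4)(v^3 - 6v^2 - 16v + 96) + (-12v^2 + 88v - 160)
  v^3 - 6v^2 - 16v + 96 = (-(1/12)v - 1/9)(-12v^2 + 88v - 160) + (-(176/9)v + 704/9)
  -12v^2 + 88v - 160 = ((27/44)v - 45/22)(-(176/9)v + 704/9) + (0)
Last nonzero remainder: -(176/9)v + 704/9. Dividing through by -176/9 gives the monic gcd v - 4.
Then lcm(f, g) = f·g / gcd(f, g); expanding and making the result monic gives the answer.

v^5 - 11v^4 + 260v^2 - 256v - 1344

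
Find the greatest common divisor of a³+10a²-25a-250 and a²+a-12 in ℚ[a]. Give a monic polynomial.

By polynomial division,
  a³+10a²-25a-250 = (a+9)(a²+a-12) + (-22a-142)
  a²+a-12 = (-(1/22)a+30/121)(-22a-142) + (2808/121)
  -22a-142 = (-(1331/1404)a-8591/1404)(2808/121) + (0)
The last nonzero remainder is the constant 2808/121, so the polynomials are coprime and gcd = 1.

1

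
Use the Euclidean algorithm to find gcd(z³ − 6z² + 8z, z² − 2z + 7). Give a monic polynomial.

1

Repeated division with remainder:
  z³ − 6z² + 8z = (z − 4)(z² − 2z + 7) + (−7z + 28)
  z² − 2z + 7 = (−(1/7)z − 2/7)(−7z + 28) + (15)
  −7z + 28 = (−(7/15)z + 28/15)(15) + (0)
The last nonzero remainder is the constant 15, so the polynomials are coprime and gcd = 1.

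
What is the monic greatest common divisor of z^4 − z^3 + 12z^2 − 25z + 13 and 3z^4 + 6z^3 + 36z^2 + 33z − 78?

By polynomial division,
  z^4 − z^3 + 12z^2 − 25z + 13 = (1/3)(3z^4 + 6z^3 + 36z^2 + 33z − 78) + (−3z^3 − 36z + 39)
  3z^4 + 6z^3 + 36z^2 + 33z − 78 = (−z − 2)(−3z^3 − 36z + 39) + (0)
Last nonzero remainder: −3z^3 − 36z + 39. Dividing through by −3 gives the monic gcd z^3 + 12z − 13.

z^3 + 12z − 13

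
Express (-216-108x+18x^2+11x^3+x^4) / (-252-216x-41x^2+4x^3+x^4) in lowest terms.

(-18+3x+x^2)/(-21-4x+x^2)

By polynomial division,
  x^4+11x^3+18x^2-108x-216 = (x^4+4x^3-41x^2-216x-252) + (7x^3+59x^2+108x+36)
  x^4+4x^3-41x^2-216x-252 = ((1/7)x-31/49)(7x^3+59x^2+108x+36) + (-(936/49)x^2-(7488/49)x-11232/49)
  7x^3+59x^2+108x+36 = (-(343/936)x-49/312)(-(936/49)x^2-(7488/49)x-11232/49) + (0)
Last nonzero remainder: -(936/49)x^2-(7488/49)x-11232/49. Dividing through by -936/49 gives the monic gcd x^2+8x+12.
Cancel x^2+8x+12 from numerator and denominator to get the reduced form.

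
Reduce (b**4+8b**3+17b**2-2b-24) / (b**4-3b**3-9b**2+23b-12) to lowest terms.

Euclidean algorithm in ℚ[b]:
  b**4+8b**3+17b**2-2b-24 = (b**4-3b**3-9b**2+23b-12) + (11b**3+26b**2-25b-12)
  b**4-3b**3-9b**2+23b-12 = ((1/11)b-59/121)(11b**3+26b**2-25b-12) + ((720/121)b**2+(1440/121)b-2160/121)
  11b**3+26b**2-25b-12 = ((1331/720)b+121/180)((720/121)b**2+(1440/121)b-2160/121) + (0)
Last nonzero remainder: (720/121)b**2+(1440/121)b-2160/121. Dividing through by 720/121 gives the monic gcd b**2+2b-3.
Cancel b**2+2b-3 from numerator and denominator to get the reduced form.

(b**2+6b+8)/(b**2-5b+4)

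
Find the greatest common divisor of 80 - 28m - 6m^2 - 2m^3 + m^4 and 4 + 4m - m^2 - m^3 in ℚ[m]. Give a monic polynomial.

Repeated division with remainder:
  m^4 - 2m^3 - 6m^2 - 28m + 80 = (-m + 3)(-m^3 - m^2 + 4m + 4) + (m^2 - 36m + 68)
  -m^3 - m^2 + 4m + 4 = (-m - 37)(m^2 - 36m + 68) + (-1260m + 2520)
  m^2 - 36m + 68 = (-(1/1260)m + 17/630)(-1260m + 2520) + (0)
Last nonzero remainder: -1260m + 2520. Dividing through by -1260 gives the monic gcd m - 2.

-2 + m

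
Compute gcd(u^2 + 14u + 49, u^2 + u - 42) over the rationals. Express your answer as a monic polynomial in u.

u + 7

By polynomial division,
  u^2 + 14u + 49 = (u^2 + u - 42) + (13u + 91)
  u^2 + u - 42 = ((1/13)u - 6/13)(13u + 91) + (0)
Last nonzero remainder: 13u + 91. Dividing through by 13 gives the monic gcd u + 7.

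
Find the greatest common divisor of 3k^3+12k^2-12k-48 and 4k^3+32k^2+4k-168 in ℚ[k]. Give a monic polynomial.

k-2

By polynomial division,
  3k^3+12k^2-12k-48 = (3/4)(4k^3+32k^2+4k-168) + (-12k^2-15k+78)
  4k^3+32k^2+4k-168 = (-(1/3)k-9/4)(-12k^2-15k+78) + (-(15/4)k+15/2)
  -12k^2-15k+78 = ((16/5)k+52/5)(-(15/4)k+15/2) + (0)
Last nonzero remainder: -(15/4)k+15/2. Dividing through by -15/4 gives the monic gcd k-2.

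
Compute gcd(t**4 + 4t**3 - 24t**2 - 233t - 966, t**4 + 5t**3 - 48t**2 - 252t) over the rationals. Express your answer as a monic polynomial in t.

t**2 - t - 42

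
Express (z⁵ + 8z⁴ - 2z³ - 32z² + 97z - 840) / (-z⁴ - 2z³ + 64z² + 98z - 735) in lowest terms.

(-z² + z - 8)/(z - 7)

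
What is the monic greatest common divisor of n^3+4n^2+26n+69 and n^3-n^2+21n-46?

n^2+n+23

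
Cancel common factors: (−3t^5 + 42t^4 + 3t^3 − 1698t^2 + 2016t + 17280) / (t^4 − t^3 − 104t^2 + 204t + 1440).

(−3t^2 + 9t + 120)/(t + 10)

By polynomial division,
  −3t^5 + 42t^4 + 3t^3 − 1698t^2 + 2016t + 17280 = (−3t + 39)(t^4 − t^3 − 104t^2 + 204t + 1440) + (−270t^3 + 2970t^2 − 1620t − 38880)
  t^4 − t^3 − 104t^2 + 204t + 1440 = (−(1/270)t − 1/27)(−270t^3 + 2970t^2 − 1620t − 38880) + (0)
Last nonzero remainder: −270t^3 + 2970t^2 − 1620t − 38880. Dividing through by −270 gives the monic gcd t^3 − 11t^2 + 6t + 144.
Cancel t^3 − 11t^2 + 6t + 144 from numerator and denominator to get the reduced form.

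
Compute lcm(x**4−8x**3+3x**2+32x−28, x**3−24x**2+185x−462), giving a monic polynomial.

x**6−25x**5+205x**4−547x**3−374x**2+2588x−1848

By polynomial division,
  x**4−8x**3+3x**2+32x−28 = (x+16)(x**3−24x**2+185x−462) + (202x**2−2466x+7364)
  x**3−24x**2+185x−462 = ((1/202)x−1191/20402)(202x**2−2466x+7364) + ((46800/10201)x−327600/10201)
  202x**2−2466x+7364 = ((1030301/23400)x−2682863/11700)((46800/10201)x−327600/10201) + (0)
Last nonzero remainder: (46800/10201)x−327600/10201. Dividing through by 46800/10201 gives the monic gcd x−7.
Then lcm(f, g) = f·g / gcd(f, g); expanding and making the result monic gives the answer.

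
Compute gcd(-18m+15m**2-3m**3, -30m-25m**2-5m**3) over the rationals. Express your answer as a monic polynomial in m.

m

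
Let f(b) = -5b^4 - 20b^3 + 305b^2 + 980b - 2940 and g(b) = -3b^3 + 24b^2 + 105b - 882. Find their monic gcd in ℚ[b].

Apply the Euclidean algorithm:
  -5b^4 - 20b^3 + 305b^2 + 980b - 2940 = ((5/3)b + 20)(-3b^3 + 24b^2 + 105b - 882) + (-350b^2 + 350b + 14700)
  -3b^3 + 24b^2 + 105b - 882 = ((3/350)b - 3/50)(-350b^2 + 350b + 14700) + (0)
Last nonzero remainder: -350b^2 + 350b + 14700. Dividing through by -350 gives the monic gcd b^2 - b - 42.

b^2 - b - 42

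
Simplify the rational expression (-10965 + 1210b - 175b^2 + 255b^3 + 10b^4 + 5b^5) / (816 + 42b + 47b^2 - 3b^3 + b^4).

By polynomial division,
  5b^5 + 10b^4 + 255b^3 - 175b^2 + 1210b - 10965 = (5b + 25)(b^4 - 3b^3 + 47b^2 + 42b + 816) + (95b^3 - 1560b^2 - 3920b - 31365)
  b^4 - 3b^3 + 47b^2 + 42b + 816 = ((1/95)b + 51/361)(95b^3 - 1560b^2 - 3920b - 31365) + ((111423/361)b^2 + (334269/361)b + 1894191/361)
  95b^3 - 1560b^2 - 3920b - 31365 = ((34295/111423)b - 222015/37141)((111423/361)b^2 + (334269/361)b + 1894191/361) + (0)
Last nonzero remainder: (111423/361)b^2 + (334269/361)b + 1894191/361. Dividing through by 111423/361 gives the monic gcd b^2 + 3b + 17.
Cancel b^2 + 3b + 17 from numerator and denominator to get the reduced form.

(-645 + 185b - 5b^2 + 5b^3)/(48 - 6b + b^2)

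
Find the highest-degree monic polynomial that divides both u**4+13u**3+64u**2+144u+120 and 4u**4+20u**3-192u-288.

By polynomial division,
  u**4+13u**3+64u**2+144u+120 = (1/4)(4u**4+20u**3-192u-288) + (8u**3+64u**2+192u+192)
  4u**4+20u**3-192u-288 = ((1/2)u-3/2)(8u**3+64u**2+192u+192) + (0)
Last nonzero remainder: 8u**3+64u**2+192u+192. Dividing through by 8 gives the monic gcd u**3+8u**2+24u+24.

u**3+8u**2+24u+24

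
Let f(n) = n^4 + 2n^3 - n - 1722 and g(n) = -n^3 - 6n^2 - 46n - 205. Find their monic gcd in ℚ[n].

n^2 + n + 41

Apply the Euclidean algorithm:
  n^4 + 2n^3 - n - 1722 = (-n + 4)(-n^3 - 6n^2 - 46n - 205) + (-22n^2 - 22n - 902)
  -n^3 - 6n^2 - 46n - 205 = ((1/22)n + 5/22)(-22n^2 - 22n - 902) + (0)
Last nonzero remainder: -22n^2 - 22n - 902. Dividing through by -22 gives the monic gcd n^2 + n + 41.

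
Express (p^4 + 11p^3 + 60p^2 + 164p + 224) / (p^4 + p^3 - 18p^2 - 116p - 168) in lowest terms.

Repeated division with remainder:
  p^4 + 11p^3 + 60p^2 + 164p + 224 = (p^4 + p^3 - 18p^2 - 116p - 168) + (10p^3 + 78p^2 + 280p + 392)
  p^4 + p^3 - 18p^2 - 116p - 168 = ((1/10)p - 17/25)(10p^3 + 78p^2 + 280p + 392) + ((176/25)p^2 + (176/5)p + 2464/25)
  10p^3 + 78p^2 + 280p + 392 = ((125/88)p + 175/44)((176/25)p^2 + (176/5)p + 2464/25) + (0)
Last nonzero remainder: (176/25)p^2 + (176/5)p + 2464/25. Dividing through by 176/25 gives the monic gcd p^2 + 5p + 14.
Cancel p^2 + 5p + 14 from numerator and denominator to get the reduced form.

(p^2 + 6p + 16)/(p^2 - 4p - 12)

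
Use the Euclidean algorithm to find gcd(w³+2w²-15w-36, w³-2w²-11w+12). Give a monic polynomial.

w²-w-12

By polynomial division,
  w³+2w²-15w-36 = (w³-2w²-11w+12) + (4w²-4w-48)
  w³-2w²-11w+12 = ((1/4)w-1/4)(4w²-4w-48) + (0)
Last nonzero remainder: 4w²-4w-48. Dividing through by 4 gives the monic gcd w²-w-12.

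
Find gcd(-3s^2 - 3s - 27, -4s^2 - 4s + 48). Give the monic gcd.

Apply the Euclidean algorithm:
  -3s^2 - 3s - 27 = (3/4)(-4s^2 - 4s + 48) + (-63)
  -4s^2 - 4s + 48 = ((4/63)s^2 + (4/63)s - 16/21)(-63) + (0)
The last nonzero remainder is the constant -63, so the polynomials are coprime and gcd = 1.

1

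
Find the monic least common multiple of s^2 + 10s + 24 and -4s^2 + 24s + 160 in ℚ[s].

Repeated division with remainder:
  s^2 + 10s + 24 = (-1/4)(-4s^2 + 24s + 160) + (16s + 64)
  -4s^2 + 24s + 160 = (-(1/4)s + 5/2)(16s + 64) + (0)
Last nonzero remainder: 16s + 64. Dividing through by 16 gives the monic gcd s + 4.
Then lcm(f, g) = f·g / gcd(f, g); expanding and making the result monic gives the answer.

s^3 - 76s - 240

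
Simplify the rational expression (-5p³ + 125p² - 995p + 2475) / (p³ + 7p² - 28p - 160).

(-5p² + 100p - 495)/(p² + 12p + 32)

By polynomial division,
  -5p³ + 125p² - 995p + 2475 = (-5)(p³ + 7p² - 28p - 160) + (160p² - 1135p + 1675)
  p³ + 7p² - 28p - 160 = ((1/160)p + 451/5120)(160p² - 1135p + 1675) + ((62985/1024)p - 314925/1024)
  160p² - 1135p + 1675 = ((32768/12597)p - 68608/12597)((62985/1024)p - 314925/1024) + (0)
Last nonzero remainder: (62985/1024)p - 314925/1024. Dividing through by 62985/1024 gives the monic gcd p - 5.
Cancel p - 5 from numerator and denominator to get the reduced form.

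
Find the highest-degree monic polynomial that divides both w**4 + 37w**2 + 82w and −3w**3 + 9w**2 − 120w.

w

Repeated division with remainder:
  w**4 + 37w**2 + 82w = (−(1/3)w − 1)(−3w**3 + 9w**2 − 120w) + (6w**2 − 38w)
  −3w**3 + 9w**2 − 120w = (−(1/2)w − 5/3)(6w**2 − 38w) + (−(550/3)w)
  6w**2 − 38w = (−(9/275)w + 57/275)(−(550/3)w) + (0)
Last nonzero remainder: −(550/3)w. Dividing through by −550/3 gives the monic gcd w.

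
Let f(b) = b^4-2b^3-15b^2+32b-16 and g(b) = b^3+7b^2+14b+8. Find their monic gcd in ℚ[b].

b+4

Apply the Euclidean algorithm:
  b^4-2b^3-15b^2+32b-16 = (b-9)(b^3+7b^2+14b+8) + (34b^2+150b+56)
  b^3+7b^2+14b+8 = ((1/34)b+22/289)(34b^2+150b+56) + ((270/289)b+1080/289)
  34b^2+150b+56 = ((4913/135)b+2023/135)((270/289)b+1080/289) + (0)
Last nonzero remainder: (270/289)b+1080/289. Dividing through by 270/289 gives the monic gcd b+4.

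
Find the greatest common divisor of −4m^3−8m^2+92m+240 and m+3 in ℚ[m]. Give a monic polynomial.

m+3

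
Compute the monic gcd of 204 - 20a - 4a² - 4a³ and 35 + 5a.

1

By polynomial division,
  -4a³ - 4a² - 20a + 204 = (-(4/5)a² + (24/5)a - 188/5)(5a + 35) + (1520)
  5a + 35 = ((1/304)a + 7/304)(1520) + (0)
The last nonzero remainder is the constant 1520, so the polynomials are coprime and gcd = 1.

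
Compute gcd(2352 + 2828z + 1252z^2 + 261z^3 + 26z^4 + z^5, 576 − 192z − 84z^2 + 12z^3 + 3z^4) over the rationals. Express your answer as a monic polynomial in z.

Apply the Euclidean algorithm:
  z^5 + 26z^4 + 261z^3 + 1252z^2 + 2828z + 2352 = ((1/3)z + 22/3)(3z^4 + 12z^3 − 84z^2 − 192z + 576) + (201z^3 + 1932z^2 + 4044z − 1872)
  3z^4 + 12z^3 − 84z^2 − 192z + 576 = ((1/67)z − 376/4489)(201z^3 + 1932z^2 + 4044z − 1872) + ((78408/4489)z^2 + (784080/4489)z + 1881792/4489)
  201z^3 + 1932z^2 + 4044z − 1872 = ((300763/26136)z − 58357/13068)((78408/4489)z^2 + (784080/4489)z + 1881792/4489) + (0)
Last nonzero remainder: (78408/4489)z^2 + (784080/4489)z + 1881792/4489. Dividing through by 78408/4489 gives the monic gcd z^2 + 10z + 24.

24 + 10z + z^2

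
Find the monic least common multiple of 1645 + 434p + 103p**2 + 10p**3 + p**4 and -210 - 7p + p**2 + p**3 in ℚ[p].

Repeated division with remainder:
  p**4 + 10p**3 + 103p**2 + 434p + 1645 = (p + 9)(p**3 + p**2 - 7p - 210) + (101p**2 + 707p + 3535)
  p**3 + p**2 - 7p - 210 = ((1/101)p - 6/101)(101p**2 + 707p + 3535) + (0)
Last nonzero remainder: 101p**2 + 707p + 3535. Dividing through by 101 gives the monic gcd p**2 + 7p + 35.
Then lcm(f, g) = f·g / gcd(f, g); expanding and making the result monic gives the answer.

-9870 - 959p - 184p**2 + 43p**3 + 4p**4 + p**5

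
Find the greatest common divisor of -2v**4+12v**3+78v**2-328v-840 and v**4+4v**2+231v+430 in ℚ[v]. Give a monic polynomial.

Repeated division with remainder:
  -2v**4+12v**3+78v**2-328v-840 = (-2)(v**4+4v**2+231v+430) + (12v**3+86v**2+134v+20)
  v**4+4v**2+231v+430 = ((1/12)v-43/72)(12v**3+86v**2+134v+20) + ((1591/36)v**2+(11137/36)v+7955/18)
  12v**3+86v**2+134v+20 = ((432/1591)v+72/1591)((1591/36)v**2+(11137/36)v+7955/18) + (0)
Last nonzero remainder: (1591/36)v**2+(11137/36)v+7955/18. Dividing through by 1591/36 gives the monic gcd v**2+7v+10.

v**2+7v+10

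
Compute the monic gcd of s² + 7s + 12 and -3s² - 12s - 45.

1

Apply the Euclidean algorithm:
  s² + 7s + 12 = (-1/3)(-3s² - 12s - 45) + (3s - 3)
  -3s² - 12s - 45 = (-s - 5)(3s - 3) + (-60)
  3s - 3 = (-(1/20)s + 1/20)(-60) + (0)
The last nonzero remainder is the constant -60, so the polynomials are coprime and gcd = 1.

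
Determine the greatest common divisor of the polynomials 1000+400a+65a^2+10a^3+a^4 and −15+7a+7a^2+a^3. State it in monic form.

5+a

Apply the Euclidean algorithm:
  a^4+10a^3+65a^2+400a+1000 = (a+3)(a^3+7a^2+7a−15) + (37a^2+394a+1045)
  a^3+7a^2+7a−15 = ((1/37)a−135/1369)(37a^2+394a+1045) + ((24108/1369)a+120540/1369)
  37a^2+394a+1045 = ((50653/24108)a+286121/24108)((24108/1369)a+120540/1369) + (0)
Last nonzero remainder: (24108/1369)a+120540/1369. Dividing through by 24108/1369 gives the monic gcd a+5.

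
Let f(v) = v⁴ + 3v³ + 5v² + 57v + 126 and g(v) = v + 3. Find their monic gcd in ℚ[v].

Apply the Euclidean algorithm:
  v⁴ + 3v³ + 5v² + 57v + 126 = (v³ + 5v + 42)(v + 3) + (0)
The last nonzero remainder v + 3 is already monic.

v + 3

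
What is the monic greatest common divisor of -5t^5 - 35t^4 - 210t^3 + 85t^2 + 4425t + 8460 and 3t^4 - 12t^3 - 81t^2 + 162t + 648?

By polynomial division,
  -5t^5 - 35t^4 - 210t^3 + 85t^2 + 4425t + 8460 = (-(5/3)t - 55/3)(3t^4 - 12t^3 - 81t^2 + 162t + 648) + (-565t^3 - 1130t^2 + 8475t + 20340)
  3t^4 - 12t^3 - 81t^2 + 162t + 648 = (-(3/565)t + 18/565)(-565t^3 - 1130t^2 + 8475t + 20340) + (0)
Last nonzero remainder: -565t^3 - 1130t^2 + 8475t + 20340. Dividing through by -565 gives the monic gcd t^3 + 2t^2 - 15t - 36.

t^3 + 2t^2 - 15t - 36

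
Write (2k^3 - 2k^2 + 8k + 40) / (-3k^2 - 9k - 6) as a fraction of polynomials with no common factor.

Euclidean algorithm in ℚ[k]:
  2k^3 - 2k^2 + 8k + 40 = (-(2/3)k + 8/3)(-3k^2 - 9k - 6) + (28k + 56)
  -3k^2 - 9k - 6 = (-(3/28)k - 3/28)(28k + 56) + (0)
Last nonzero remainder: 28k + 56. Dividing through by 28 gives the monic gcd k + 2.
Cancel k + 2 from numerator and denominator to get the reduced form.

(-2k^2 + 6k - 20)/(3k + 3)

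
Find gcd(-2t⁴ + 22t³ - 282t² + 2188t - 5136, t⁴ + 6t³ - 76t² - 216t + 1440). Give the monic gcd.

Repeated division with remainder:
  -2t⁴ + 22t³ - 282t² + 2188t - 5136 = (-2)(t⁴ + 6t³ - 76t² - 216t + 1440) + (34t³ - 434t² + 1756t - 2256)
  t⁴ + 6t³ - 76t² - 216t + 1440 = ((1/34)t + 319/578)(34t³ - 434t² + 1756t - 2256) + ((32333/289)t² - (323330/289)t + 775992/289)
  34t³ - 434t² + 1756t - 2256 = ((9826/32333)t - 27166/32333)((32333/289)t² - (323330/289)t + 775992/289) + (0)
Last nonzero remainder: (32333/289)t² - (323330/289)t + 775992/289. Dividing through by 32333/289 gives the monic gcd t² - 10t + 24.

t² - 10t + 24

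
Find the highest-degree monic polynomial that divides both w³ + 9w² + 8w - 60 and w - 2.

w - 2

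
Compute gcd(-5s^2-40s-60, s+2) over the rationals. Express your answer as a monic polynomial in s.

s+2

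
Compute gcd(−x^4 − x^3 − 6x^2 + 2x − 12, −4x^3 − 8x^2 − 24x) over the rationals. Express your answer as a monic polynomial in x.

x^2 + 2x + 6

Repeated division with remainder:
  −x^4 − x^3 − 6x^2 + 2x − 12 = ((1/4)x − 1/4)(−4x^3 − 8x^2 − 24x) + (−2x^2 − 4x − 12)
  −4x^3 − 8x^2 − 24x = (2x)(−2x^2 − 4x − 12) + (0)
Last nonzero remainder: −2x^2 − 4x − 12. Dividing through by −2 gives the monic gcd x^2 + 2x + 6.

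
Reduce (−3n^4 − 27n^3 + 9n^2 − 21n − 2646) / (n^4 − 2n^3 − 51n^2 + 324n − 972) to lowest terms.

(−3n^2 − 42n − 147)/(n^2 + 3n − 54)

Repeated division with remainder:
  −3n^4 − 27n^3 + 9n^2 − 21n − 2646 = (−3)(n^4 − 2n^3 − 51n^2 + 324n − 972) + (−33n^3 − 144n^2 + 951n − 5562)
  n^4 − 2n^3 − 51n^2 + 324n − 972 = (−(1/33)n + 70/363)(−33n^3 − 144n^2 + 951n − 5562) + ((676/121)n^2 − (3380/121)n + 12168/121)
  −33n^3 − 144n^2 + 951n − 5562 = (−(3993/676)n − 37389/676)((676/121)n^2 − (3380/121)n + 12168/121) + (0)
Last nonzero remainder: (676/121)n^2 − (3380/121)n + 12168/121. Dividing through by 676/121 gives the monic gcd n^2 − 5n + 18.
Cancel n^2 − 5n + 18 from numerator and denominator to get the reduced form.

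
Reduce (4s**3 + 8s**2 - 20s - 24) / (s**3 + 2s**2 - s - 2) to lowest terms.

Repeated division with remainder:
  4s**3 + 8s**2 - 20s - 24 = (4)(s**3 + 2s**2 - s - 2) + (-16s - 16)
  s**3 + 2s**2 - s - 2 = (-(1/16)s**2 - (1/16)s + 1/8)(-16s - 16) + (0)
Last nonzero remainder: -16s - 16. Dividing through by -16 gives the monic gcd s + 1.
Cancel s + 1 from numerator and denominator to get the reduced form.

(4s**2 + 4s - 24)/(s**2 + s - 2)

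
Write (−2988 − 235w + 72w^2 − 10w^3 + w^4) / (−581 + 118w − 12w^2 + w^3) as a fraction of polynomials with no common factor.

(−36 − 5w + w^2)/(−7 + w)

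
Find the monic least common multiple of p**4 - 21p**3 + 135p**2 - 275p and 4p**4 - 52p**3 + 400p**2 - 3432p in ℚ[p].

Apply the Euclidean algorithm:
  p**4 - 21p**3 + 135p**2 - 275p = (1/4)(4p**4 - 52p**3 + 400p**2 - 3432p) + (-8p**3 + 35p**2 + 583p)
  4p**4 - 52p**3 + 400p**2 - 3432p = (-(1/2)p + 69/16)(-8p**3 + 35p**2 + 583p) + ((8649/16)p**2 - (95139/16)p)
  -8p**3 + 35p**2 + 583p = (-(128/8649)p - 848/8649)((8649/16)p**2 - (95139/16)p) + (0)
Last nonzero remainder: (8649/16)p**2 - (95139/16)p. Dividing through by 8649/16 gives the monic gcd p**2 - 11p.
Then lcm(f, g) = f·g / gcd(f, g); expanding and making the result monic gives the answer.

p**6 - 23p**5 + 255p**4 - 2183p**3 + 11080p**2 - 21450p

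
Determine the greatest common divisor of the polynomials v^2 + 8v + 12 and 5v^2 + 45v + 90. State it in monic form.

v + 6

Apply the Euclidean algorithm:
  v^2 + 8v + 12 = (1/5)(5v^2 + 45v + 90) + (-v - 6)
  5v^2 + 45v + 90 = (-5v - 15)(-v - 6) + (0)
Last nonzero remainder: -v - 6. Dividing through by -1 gives the monic gcd v + 6.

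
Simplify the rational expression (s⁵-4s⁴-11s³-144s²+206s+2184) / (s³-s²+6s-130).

(s³-8s²-5s+84)/(s-5)

Repeated division with remainder:
  s⁵-4s⁴-11s³-144s²+206s+2184 = (s²-3s-20)(s³-s²+6s-130) + (-16s²-64s-416)
  s³-s²+6s-130 = (-(1/16)s+5/16)(-16s²-64s-416) + (0)
Last nonzero remainder: -16s²-64s-416. Dividing through by -16 gives the monic gcd s²+4s+26.
Cancel s²+4s+26 from numerator and denominator to get the reduced form.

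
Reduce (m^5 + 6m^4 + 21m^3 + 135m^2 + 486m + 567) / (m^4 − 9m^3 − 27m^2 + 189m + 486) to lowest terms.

Repeated division with remainder:
  m^5 + 6m^4 + 21m^3 + 135m^2 + 486m + 567 = (m + 15)(m^4 − 9m^3 − 27m^2 + 189m + 486) + (183m^3 + 351m^2 − 2835m − 6723)
  m^4 − 9m^3 − 27m^2 + 189m + 486 = ((1/183)m − 222/3721)(183m^3 + 351m^2 − 2835m − 6723) + ((35100/3721)m^2 + (210600/3721)m + 315900/3721)
  183m^3 + 351m^2 − 2835m − 6723 = ((226981/11700)m − 308843/3900)((35100/3721)m^2 + (210600/3721)m + 315900/3721) + (0)
Last nonzero remainder: (35100/3721)m^2 + (210600/3721)m + 315900/3721. Dividing through by 35100/3721 gives the monic gcd m^2 + 6m + 9.
Cancel m^2 + 6m + 9 from numerator and denominator to get the reduced form.

(m^3 + 12m + 63)/(m^2 − 15m + 54)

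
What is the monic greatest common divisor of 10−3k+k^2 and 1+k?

1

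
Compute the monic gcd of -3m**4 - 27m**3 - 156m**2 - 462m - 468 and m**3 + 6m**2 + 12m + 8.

m + 2

Apply the Euclidean algorithm:
  -3m**4 - 27m**3 - 156m**2 - 462m - 468 = (-3m - 9)(m**3 + 6m**2 + 12m + 8) + (-66m**2 - 330m - 396)
  m**3 + 6m**2 + 12m + 8 = (-(1/66)m - 1/66)(-66m**2 - 330m - 396) + (m + 2)
  -66m**2 - 330m - 396 = (-66m - 198)(m + 2) + (0)
The last nonzero remainder m + 2 is already monic.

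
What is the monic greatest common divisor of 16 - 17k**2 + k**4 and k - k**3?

-1 + k**2

Apply the Euclidean algorithm:
  k**4 - 17k**2 + 16 = (-k)(-k**3 + k) + (-16k**2 + 16)
  -k**3 + k = ((1/16)k)(-16k**2 + 16) + (0)
Last nonzero remainder: -16k**2 + 16. Dividing through by -16 gives the monic gcd k**2 - 1.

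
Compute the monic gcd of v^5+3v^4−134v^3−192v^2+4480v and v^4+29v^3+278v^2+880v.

v^3+18v^2+80v

By polynomial division,
  v^5+3v^4−134v^3−192v^2+4480v = (v−26)(v^4+29v^3+278v^2+880v) + (342v^3+6156v^2+27360v)
  v^4+29v^3+278v^2+880v = ((1/342)v+11/342)(342v^3+6156v^2+27360v) + (0)
Last nonzero remainder: 342v^3+6156v^2+27360v. Dividing through by 342 gives the monic gcd v^3+18v^2+80v.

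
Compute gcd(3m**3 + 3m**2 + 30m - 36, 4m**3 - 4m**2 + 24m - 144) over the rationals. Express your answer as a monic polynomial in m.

m**2 + 2m + 12

Euclidean algorithm in ℚ[m]:
  3m**3 + 3m**2 + 30m - 36 = (3/4)(4m**3 - 4m**2 + 24m - 144) + (6m**2 + 12m + 72)
  4m**3 - 4m**2 + 24m - 144 = ((2/3)m - 2)(6m**2 + 12m + 72) + (0)
Last nonzero remainder: 6m**2 + 12m + 72. Dividing through by 6 gives the monic gcd m**2 + 2m + 12.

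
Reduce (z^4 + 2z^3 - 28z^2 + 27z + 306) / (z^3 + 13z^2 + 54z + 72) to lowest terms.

By polynomial division,
  z^4 + 2z^3 - 28z^2 + 27z + 306 = (z - 11)(z^3 + 13z^2 + 54z + 72) + (61z^2 + 549z + 1098)
  z^3 + 13z^2 + 54z + 72 = ((1/61)z + 4/61)(61z^2 + 549z + 1098) + (0)
Last nonzero remainder: 61z^2 + 549z + 1098. Dividing through by 61 gives the monic gcd z^2 + 9z + 18.
Cancel z^2 + 9z + 18 from numerator and denominator to get the reduced form.

(z^2 - 7z + 17)/(z + 4)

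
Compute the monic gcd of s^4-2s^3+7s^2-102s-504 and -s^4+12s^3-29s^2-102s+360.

s^2-3s-18

Apply the Euclidean algorithm:
  s^4-2s^3+7s^2-102s-504 = (-1)(-s^4+12s^3-29s^2-102s+360) + (10s^3-22s^2-204s-144)
  -s^4+12s^3-29s^2-102s+360 = (-(1/10)s+49/50)(10s^3-22s^2-204s-144) + (-(696/25)s^2+(2088/25)s+12528/25)
  10s^3-22s^2-204s-144 = (-(125/348)s-25/87)(-(696/25)s^2+(2088/25)s+12528/25) + (0)
Last nonzero remainder: -(696/25)s^2+(2088/25)s+12528/25. Dividing through by -696/25 gives the monic gcd s^2-3s-18.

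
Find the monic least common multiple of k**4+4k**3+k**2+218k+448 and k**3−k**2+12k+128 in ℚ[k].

Apply the Euclidean algorithm:
  k**4+4k**3+k**2+218k+448 = (k+5)(k**3−k**2+12k+128) + (−6k**2+30k−192)
  k**3−k**2+12k+128 = (−(1/6)k−2/3)(−6k**2+30k−192) + (0)
Last nonzero remainder: −6k**2+30k−192. Dividing through by −6 gives the monic gcd k**2−5k+32.
Then lcm(f, g) = f·g / gcd(f, g); expanding and making the result monic gives the answer.

k**5+8k**4+17k**3+222k**2+1320k+1792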